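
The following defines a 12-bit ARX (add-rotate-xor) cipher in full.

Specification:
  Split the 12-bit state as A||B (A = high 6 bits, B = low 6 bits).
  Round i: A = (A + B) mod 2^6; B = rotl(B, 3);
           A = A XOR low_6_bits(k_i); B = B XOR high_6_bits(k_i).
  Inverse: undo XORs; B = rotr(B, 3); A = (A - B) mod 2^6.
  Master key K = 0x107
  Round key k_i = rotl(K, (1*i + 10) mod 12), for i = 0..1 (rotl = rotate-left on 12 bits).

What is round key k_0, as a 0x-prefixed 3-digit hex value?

K = 0x107
k_0 = rotl(K, (1*0+10) mod 12) = rotl(K, 10) = 0xC41

0xC41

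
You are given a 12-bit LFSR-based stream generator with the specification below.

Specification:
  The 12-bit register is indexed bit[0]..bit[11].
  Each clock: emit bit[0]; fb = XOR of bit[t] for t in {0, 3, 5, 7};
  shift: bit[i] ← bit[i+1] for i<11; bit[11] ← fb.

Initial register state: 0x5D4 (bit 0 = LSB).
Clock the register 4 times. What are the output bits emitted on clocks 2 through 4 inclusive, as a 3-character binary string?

010

reg_0 = 0x5D4
clock 1: out=0, reg = 0xAEA
clock 2: out=0, reg = 0xD75
clock 3: out=1, reg = 0x6BA
clock 4: out=0, reg = 0xB5D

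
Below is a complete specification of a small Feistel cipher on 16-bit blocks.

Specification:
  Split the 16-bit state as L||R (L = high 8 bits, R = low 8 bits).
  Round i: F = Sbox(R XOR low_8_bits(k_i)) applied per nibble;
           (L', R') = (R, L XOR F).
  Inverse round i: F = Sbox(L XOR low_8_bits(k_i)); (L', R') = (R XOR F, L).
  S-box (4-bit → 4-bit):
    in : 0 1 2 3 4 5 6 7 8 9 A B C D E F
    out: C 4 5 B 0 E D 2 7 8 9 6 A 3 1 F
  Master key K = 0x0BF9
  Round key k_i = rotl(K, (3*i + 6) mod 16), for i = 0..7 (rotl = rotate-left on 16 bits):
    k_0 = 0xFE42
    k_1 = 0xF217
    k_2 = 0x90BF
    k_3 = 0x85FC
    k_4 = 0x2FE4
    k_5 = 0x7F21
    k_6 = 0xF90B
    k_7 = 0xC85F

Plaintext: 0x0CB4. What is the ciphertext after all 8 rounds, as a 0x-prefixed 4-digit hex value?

s_0 = plaintext = 0x0CB4
s_1 = Round(s_0, k_0) = 0xB4F1
s_2 = Round(s_1, k_1) = 0xF1A9
s_3 = Round(s_2, k_2) = 0xA9BC
s_4 = Round(s_3, k_3) = 0xBCA5
s_5 = Round(s_4, k_4) = 0xA5B8
s_6 = Round(s_5, k_5) = 0xB82D
s_7 = Round(s_6, k_6) = 0x2DE5
s_8 = Round(s_7, k_7) = 0xE544

0xE544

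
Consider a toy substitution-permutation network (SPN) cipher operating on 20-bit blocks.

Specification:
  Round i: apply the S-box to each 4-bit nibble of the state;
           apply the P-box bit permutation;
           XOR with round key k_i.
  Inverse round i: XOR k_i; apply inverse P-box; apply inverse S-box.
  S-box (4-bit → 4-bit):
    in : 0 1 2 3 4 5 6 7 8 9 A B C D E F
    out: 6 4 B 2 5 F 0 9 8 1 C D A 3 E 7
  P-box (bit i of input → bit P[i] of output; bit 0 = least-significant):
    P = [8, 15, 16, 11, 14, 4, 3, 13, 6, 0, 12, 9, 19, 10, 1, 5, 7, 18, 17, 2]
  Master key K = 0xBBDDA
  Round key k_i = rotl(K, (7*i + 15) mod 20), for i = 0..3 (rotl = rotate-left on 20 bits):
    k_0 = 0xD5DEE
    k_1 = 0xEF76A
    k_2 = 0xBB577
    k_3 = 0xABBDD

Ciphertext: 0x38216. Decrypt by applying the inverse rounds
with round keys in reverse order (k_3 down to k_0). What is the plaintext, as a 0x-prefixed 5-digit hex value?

s_0 = ciphertext = 0x38216
s_1 = InvRound(s_0, k_3) = 0x94FAB
s_2 = InvRound(s_1, k_2) = 0xB6B5C
s_3 = InvRound(s_2, k_1) = 0xCE13E
s_4 = InvRound(s_3, k_0) = 0x934CE

0x934CE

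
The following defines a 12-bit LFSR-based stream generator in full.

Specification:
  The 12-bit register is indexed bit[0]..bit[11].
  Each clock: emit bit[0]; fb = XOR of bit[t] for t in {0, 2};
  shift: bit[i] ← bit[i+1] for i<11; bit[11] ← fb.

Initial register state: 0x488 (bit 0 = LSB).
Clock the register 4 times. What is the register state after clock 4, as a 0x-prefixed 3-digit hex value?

reg_0 = 0x488
clock 1: out=0, reg = 0x244
clock 2: out=0, reg = 0x922
clock 3: out=0, reg = 0x491
clock 4: out=1, reg = 0xA48

0xA48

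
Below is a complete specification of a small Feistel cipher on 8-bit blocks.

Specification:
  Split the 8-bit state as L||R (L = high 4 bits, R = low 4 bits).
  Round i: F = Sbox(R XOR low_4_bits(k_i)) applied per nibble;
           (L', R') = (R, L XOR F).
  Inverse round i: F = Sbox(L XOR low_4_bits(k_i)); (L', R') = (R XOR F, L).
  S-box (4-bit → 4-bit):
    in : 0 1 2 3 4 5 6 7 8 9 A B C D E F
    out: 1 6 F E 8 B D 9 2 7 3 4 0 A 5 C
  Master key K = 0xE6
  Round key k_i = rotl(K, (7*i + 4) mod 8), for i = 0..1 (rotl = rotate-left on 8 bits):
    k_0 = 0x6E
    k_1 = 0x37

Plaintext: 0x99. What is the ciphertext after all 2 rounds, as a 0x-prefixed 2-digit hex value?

s_0 = plaintext = 0x99
s_1 = Round(s_0, k_0) = 0x90
s_2 = Round(s_1, k_1) = 0x00

0x00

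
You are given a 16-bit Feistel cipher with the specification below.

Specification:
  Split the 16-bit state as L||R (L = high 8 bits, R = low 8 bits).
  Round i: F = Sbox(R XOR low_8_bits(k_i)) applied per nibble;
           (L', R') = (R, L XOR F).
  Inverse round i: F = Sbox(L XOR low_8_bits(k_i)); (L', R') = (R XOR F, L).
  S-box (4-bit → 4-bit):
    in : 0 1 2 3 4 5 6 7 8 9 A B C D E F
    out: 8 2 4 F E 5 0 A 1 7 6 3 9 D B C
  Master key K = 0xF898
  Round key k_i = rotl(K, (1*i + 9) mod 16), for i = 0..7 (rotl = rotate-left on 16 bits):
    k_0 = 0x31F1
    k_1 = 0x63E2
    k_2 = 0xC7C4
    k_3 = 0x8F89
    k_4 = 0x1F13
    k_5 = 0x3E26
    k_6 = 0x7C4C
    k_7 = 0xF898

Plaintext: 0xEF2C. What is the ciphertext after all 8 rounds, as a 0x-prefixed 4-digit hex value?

s_0 = plaintext = 0xEF2C
s_1 = Round(s_0, k_0) = 0x2C32
s_2 = Round(s_1, k_1) = 0x32F4
s_3 = Round(s_2, k_2) = 0xF4CA
s_4 = Round(s_3, k_3) = 0xCA1B
s_5 = Round(s_4, k_4) = 0x1B4B
s_6 = Round(s_5, k_5) = 0x4B16
s_7 = Round(s_6, k_6) = 0x161D
s_8 = Round(s_7, k_7) = 0x1D03

0x1D03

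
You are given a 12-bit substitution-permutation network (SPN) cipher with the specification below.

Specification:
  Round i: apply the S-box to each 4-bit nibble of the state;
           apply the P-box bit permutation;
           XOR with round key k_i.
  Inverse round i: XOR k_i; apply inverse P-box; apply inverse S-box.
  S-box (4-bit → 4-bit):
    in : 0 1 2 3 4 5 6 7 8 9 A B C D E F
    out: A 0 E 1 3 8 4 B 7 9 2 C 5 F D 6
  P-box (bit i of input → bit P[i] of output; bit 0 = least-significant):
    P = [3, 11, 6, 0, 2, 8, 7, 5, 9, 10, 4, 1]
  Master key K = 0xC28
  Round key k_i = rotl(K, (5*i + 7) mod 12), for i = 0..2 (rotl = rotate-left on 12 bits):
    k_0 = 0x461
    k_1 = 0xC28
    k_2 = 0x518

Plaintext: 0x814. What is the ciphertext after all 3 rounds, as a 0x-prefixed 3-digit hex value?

0x63B

s_0 = plaintext = 0x814
s_1 = Round(s_0, k_0) = 0xA79
s_2 = Round(s_1, k_1) = 0x905
s_3 = Round(s_2, k_2) = 0x63B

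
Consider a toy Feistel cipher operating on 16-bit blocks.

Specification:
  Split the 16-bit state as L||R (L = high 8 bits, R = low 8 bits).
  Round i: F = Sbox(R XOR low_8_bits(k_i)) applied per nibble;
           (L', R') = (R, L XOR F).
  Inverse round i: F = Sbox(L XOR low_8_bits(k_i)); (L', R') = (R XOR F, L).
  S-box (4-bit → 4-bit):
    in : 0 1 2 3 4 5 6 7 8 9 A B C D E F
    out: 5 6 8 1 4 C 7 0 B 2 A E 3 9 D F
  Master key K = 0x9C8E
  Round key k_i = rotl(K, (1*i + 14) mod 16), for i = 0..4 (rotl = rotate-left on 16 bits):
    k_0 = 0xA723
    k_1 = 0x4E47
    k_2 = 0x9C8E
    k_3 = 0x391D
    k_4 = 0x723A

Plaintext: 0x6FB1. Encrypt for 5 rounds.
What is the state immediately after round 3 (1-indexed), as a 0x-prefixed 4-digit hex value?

0xE43D

s_0 = plaintext = 0x6FB1
s_1 = Round(s_0, k_0) = 0xB147
s_2 = Round(s_1, k_1) = 0x47E4
s_3 = Round(s_2, k_2) = 0xE43D
s_4 = Round(s_3, k_3) = 0x3D61
s_5 = Round(s_4, k_4) = 0x61F3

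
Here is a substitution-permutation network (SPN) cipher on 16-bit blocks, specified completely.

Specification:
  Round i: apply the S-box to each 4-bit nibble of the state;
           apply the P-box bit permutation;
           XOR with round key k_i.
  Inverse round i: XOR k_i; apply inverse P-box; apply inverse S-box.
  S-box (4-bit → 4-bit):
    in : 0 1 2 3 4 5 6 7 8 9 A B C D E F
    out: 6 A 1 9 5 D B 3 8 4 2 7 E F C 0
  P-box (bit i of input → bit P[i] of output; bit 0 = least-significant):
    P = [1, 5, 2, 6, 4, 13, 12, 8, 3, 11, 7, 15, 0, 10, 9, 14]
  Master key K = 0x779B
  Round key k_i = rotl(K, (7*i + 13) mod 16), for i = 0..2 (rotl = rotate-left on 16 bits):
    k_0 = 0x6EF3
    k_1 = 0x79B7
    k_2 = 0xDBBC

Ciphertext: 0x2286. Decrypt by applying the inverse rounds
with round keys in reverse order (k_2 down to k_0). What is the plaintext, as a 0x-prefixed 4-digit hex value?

s_0 = ciphertext = 0x2286
s_1 = InvRound(s_0, k_2) = 0x86D7
s_2 = InvRound(s_1, k_1) = 0xC1C1
s_3 = InvRound(s_2, k_0) = 0x0167

0x0167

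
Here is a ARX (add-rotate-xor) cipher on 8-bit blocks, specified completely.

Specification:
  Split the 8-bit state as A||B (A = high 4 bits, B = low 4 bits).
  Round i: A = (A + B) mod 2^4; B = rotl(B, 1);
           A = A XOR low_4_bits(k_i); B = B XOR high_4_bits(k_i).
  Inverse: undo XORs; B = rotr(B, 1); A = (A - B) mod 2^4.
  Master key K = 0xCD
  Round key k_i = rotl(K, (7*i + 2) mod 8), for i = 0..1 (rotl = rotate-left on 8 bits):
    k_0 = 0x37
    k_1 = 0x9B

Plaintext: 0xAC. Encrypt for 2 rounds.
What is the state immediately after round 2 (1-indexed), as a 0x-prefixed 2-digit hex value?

s_0 = plaintext = 0xAC
s_1 = Round(s_0, k_0) = 0x1A
s_2 = Round(s_1, k_1) = 0x0C

0x0C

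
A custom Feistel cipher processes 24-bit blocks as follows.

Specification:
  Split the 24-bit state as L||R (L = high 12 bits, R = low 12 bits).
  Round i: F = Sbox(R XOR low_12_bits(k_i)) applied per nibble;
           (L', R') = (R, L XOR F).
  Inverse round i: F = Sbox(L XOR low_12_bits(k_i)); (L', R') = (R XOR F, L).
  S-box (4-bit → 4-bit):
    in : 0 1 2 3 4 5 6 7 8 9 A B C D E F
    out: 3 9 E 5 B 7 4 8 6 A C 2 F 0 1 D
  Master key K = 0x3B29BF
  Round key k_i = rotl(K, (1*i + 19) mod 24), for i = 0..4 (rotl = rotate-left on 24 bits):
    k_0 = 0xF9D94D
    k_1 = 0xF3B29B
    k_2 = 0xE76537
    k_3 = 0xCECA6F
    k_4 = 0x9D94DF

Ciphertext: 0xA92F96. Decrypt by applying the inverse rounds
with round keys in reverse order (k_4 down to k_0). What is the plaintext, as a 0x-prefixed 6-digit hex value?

s_0 = ciphertext = 0xA92F96
s_1 = InvRound(s_0, k_4) = 0xE26A92
s_2 = InvRound(s_1, k_3) = 0x128E26
s_3 = InvRound(s_2, k_2) = 0x5BB128
s_4 = InvRound(s_3, k_1) = 0x9CB5BB
s_5 = InvRound(s_4, k_0) = 0x6DF9CB

0x6DF9CB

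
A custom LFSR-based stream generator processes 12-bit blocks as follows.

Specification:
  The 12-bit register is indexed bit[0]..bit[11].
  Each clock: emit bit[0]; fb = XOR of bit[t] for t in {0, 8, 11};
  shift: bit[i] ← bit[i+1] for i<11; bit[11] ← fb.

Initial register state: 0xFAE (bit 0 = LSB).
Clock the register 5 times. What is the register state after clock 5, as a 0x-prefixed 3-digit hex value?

0x07D

reg_0 = 0xFAE
clock 1: out=0, reg = 0x7D7
clock 2: out=1, reg = 0x3EB
clock 3: out=1, reg = 0x1F5
clock 4: out=1, reg = 0x0FA
clock 5: out=0, reg = 0x07D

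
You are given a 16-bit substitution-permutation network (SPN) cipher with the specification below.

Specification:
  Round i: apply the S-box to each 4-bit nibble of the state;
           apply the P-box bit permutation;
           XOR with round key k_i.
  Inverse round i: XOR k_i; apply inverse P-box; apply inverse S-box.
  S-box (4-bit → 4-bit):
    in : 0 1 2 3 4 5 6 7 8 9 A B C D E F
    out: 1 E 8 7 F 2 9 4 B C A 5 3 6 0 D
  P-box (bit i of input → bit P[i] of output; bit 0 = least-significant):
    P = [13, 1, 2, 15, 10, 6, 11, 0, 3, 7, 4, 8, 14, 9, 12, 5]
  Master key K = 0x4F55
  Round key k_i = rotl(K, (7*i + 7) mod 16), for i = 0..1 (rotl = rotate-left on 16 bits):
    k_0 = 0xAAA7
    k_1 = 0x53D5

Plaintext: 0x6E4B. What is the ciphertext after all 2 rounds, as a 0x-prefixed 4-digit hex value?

s_0 = plaintext = 0x6E4B
s_1 = Round(s_0, k_0) = 0xC6C2
s_2 = Round(s_1, k_1) = 0x949D

0x949D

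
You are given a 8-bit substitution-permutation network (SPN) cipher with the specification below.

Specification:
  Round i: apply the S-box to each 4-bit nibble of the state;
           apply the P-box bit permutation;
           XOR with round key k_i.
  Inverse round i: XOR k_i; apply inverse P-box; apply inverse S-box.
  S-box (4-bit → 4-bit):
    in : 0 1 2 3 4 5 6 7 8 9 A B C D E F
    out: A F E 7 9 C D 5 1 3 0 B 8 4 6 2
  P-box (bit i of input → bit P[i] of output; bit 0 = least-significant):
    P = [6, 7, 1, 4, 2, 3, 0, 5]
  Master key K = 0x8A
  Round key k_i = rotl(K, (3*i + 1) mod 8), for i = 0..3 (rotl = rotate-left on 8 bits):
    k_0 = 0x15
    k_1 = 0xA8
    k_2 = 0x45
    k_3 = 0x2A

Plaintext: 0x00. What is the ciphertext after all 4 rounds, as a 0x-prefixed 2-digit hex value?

s_0 = plaintext = 0x00
s_1 = Round(s_0, k_0) = 0xAD
s_2 = Round(s_1, k_1) = 0xAA
s_3 = Round(s_2, k_2) = 0x45
s_4 = Round(s_3, k_3) = 0x1C

0x1C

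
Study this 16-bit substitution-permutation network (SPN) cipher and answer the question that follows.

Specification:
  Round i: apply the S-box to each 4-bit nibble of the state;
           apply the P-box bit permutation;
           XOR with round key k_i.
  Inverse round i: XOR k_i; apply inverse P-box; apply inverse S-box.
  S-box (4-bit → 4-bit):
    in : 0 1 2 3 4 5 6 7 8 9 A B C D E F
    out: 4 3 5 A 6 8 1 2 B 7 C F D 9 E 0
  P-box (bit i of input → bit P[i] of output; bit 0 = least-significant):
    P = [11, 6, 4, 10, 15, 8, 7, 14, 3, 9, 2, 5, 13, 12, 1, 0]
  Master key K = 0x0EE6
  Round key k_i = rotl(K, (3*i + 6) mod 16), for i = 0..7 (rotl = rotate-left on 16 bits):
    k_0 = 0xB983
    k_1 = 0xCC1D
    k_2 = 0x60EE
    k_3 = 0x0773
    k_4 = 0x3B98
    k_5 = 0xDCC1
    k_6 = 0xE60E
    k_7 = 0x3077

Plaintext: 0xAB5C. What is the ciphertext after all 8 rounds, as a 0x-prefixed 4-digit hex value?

0x5F8F

s_0 = plaintext = 0xAB5C
s_1 = Round(s_0, k_0) = 0xF7BC
s_2 = Round(s_1, k_1) = 0x038D
s_3 = Round(s_2, k_2) = 0xAFCC
s_4 = Round(s_3, k_3) = 0xCBE0
s_5 = Round(s_4, k_4) = 0x5827
s_6 = Round(s_5, k_5) = 0x5E28
s_7 = Round(s_6, k_6) = 0x68EB
s_8 = Round(s_7, k_7) = 0x5F8F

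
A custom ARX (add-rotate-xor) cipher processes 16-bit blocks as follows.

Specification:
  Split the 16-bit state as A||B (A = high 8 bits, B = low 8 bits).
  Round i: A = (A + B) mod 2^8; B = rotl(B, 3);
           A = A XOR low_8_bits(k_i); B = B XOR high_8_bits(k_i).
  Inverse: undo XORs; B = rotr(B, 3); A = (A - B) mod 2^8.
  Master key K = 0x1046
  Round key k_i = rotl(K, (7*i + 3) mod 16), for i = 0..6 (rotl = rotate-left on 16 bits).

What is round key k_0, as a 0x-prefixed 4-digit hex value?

K = 0x1046
k_0 = rotl(K, (7*0+3) mod 16) = rotl(K, 3) = 0x8230

0x8230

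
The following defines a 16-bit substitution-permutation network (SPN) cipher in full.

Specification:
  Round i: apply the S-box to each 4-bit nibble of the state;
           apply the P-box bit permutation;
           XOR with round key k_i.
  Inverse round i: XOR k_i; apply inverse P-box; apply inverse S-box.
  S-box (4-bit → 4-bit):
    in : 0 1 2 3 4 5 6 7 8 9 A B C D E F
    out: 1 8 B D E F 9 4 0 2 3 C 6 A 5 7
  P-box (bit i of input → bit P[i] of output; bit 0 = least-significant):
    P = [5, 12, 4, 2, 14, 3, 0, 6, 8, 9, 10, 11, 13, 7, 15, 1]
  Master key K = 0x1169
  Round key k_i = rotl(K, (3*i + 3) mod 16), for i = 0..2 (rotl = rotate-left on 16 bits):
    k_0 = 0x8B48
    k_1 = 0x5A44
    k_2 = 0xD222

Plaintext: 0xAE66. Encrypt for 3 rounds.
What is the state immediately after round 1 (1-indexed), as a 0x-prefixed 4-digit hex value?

s_0 = plaintext = 0xAE66
s_1 = Round(s_0, k_0) = 0xEEAC
s_2 = Round(s_1, k_1) = 0xAF5C
s_3 = Round(s_2, k_2) = 0xA5FB

0xEEAC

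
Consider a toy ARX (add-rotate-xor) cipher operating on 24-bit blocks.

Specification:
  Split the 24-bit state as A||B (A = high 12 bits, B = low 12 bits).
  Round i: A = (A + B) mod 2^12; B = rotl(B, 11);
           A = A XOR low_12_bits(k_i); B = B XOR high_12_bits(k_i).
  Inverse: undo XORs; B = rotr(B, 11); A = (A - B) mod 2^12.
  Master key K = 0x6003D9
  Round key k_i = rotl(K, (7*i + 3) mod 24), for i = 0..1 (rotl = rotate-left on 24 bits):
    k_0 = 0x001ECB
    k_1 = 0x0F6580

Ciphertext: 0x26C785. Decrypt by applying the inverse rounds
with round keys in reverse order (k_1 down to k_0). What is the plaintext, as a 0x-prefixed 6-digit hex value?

s_0 = ciphertext = 0x26C785
s_1 = InvRound(s_0, k_1) = 0x906EE6
s_2 = InvRound(s_1, k_0) = 0x9FEDCF

0x9FEDCF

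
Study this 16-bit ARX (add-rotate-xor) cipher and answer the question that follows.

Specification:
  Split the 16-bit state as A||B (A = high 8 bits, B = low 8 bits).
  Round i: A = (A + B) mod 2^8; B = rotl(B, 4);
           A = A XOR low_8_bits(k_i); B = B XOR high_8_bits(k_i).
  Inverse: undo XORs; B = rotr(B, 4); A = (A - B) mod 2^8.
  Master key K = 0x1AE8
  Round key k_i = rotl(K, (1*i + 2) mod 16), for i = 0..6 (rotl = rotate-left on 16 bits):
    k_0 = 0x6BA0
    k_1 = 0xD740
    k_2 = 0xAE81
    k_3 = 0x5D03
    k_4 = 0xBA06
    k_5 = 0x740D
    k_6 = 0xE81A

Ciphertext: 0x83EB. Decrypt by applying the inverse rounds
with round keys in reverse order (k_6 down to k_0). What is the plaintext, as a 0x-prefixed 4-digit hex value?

0x9F39

s_0 = ciphertext = 0x83EB
s_1 = InvRound(s_0, k_6) = 0x6930
s_2 = InvRound(s_1, k_5) = 0x2044
s_3 = InvRound(s_2, k_4) = 0x37EF
s_4 = InvRound(s_3, k_3) = 0x092B
s_5 = InvRound(s_4, k_2) = 0x3058
s_6 = InvRound(s_5, k_1) = 0x78F8
s_7 = InvRound(s_6, k_0) = 0x9F39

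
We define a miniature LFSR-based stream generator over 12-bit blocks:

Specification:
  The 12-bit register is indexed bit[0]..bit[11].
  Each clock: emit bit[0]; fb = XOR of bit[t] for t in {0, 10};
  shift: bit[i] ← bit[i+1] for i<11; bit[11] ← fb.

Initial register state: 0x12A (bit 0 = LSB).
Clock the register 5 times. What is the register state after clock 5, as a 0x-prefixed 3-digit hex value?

0x109

reg_0 = 0x12A
clock 1: out=0, reg = 0x095
clock 2: out=1, reg = 0x84A
clock 3: out=0, reg = 0x425
clock 4: out=1, reg = 0x212
clock 5: out=0, reg = 0x109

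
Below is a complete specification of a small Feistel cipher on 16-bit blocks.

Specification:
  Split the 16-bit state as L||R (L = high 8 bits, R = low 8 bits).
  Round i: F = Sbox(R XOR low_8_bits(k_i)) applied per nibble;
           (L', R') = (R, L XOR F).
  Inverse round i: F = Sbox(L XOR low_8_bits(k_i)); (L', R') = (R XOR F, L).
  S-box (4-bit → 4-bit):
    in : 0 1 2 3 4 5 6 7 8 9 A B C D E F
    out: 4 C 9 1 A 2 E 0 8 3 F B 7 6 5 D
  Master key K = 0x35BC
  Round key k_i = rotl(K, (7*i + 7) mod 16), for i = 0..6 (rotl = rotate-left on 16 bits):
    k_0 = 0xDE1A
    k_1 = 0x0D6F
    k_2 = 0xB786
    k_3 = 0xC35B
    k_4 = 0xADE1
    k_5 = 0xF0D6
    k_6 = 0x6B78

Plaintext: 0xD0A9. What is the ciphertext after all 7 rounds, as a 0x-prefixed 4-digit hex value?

s_0 = plaintext = 0xD0A9
s_1 = Round(s_0, k_0) = 0xA961
s_2 = Round(s_1, k_1) = 0x61EC
s_3 = Round(s_2, k_2) = 0xEC8E
s_4 = Round(s_3, k_3) = 0x8E8E
s_5 = Round(s_4, k_4) = 0x8E63
s_6 = Round(s_5, k_5) = 0x633C
s_7 = Round(s_6, k_6) = 0x3CC9

0x3CC9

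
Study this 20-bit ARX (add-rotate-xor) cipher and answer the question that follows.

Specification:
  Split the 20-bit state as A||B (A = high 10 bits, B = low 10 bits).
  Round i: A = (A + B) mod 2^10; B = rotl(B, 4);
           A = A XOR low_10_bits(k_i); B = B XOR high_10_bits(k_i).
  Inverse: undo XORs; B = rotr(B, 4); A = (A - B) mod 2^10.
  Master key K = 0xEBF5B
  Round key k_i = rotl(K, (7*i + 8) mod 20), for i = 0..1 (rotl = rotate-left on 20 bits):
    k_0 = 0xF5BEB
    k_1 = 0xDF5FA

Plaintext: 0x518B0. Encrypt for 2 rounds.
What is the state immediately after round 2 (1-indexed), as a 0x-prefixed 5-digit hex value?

0xC2E3E

s_0 = plaintext = 0x518B0
s_1 = Round(s_0, k_0) = 0x874D4
s_2 = Round(s_1, k_1) = 0xC2E3E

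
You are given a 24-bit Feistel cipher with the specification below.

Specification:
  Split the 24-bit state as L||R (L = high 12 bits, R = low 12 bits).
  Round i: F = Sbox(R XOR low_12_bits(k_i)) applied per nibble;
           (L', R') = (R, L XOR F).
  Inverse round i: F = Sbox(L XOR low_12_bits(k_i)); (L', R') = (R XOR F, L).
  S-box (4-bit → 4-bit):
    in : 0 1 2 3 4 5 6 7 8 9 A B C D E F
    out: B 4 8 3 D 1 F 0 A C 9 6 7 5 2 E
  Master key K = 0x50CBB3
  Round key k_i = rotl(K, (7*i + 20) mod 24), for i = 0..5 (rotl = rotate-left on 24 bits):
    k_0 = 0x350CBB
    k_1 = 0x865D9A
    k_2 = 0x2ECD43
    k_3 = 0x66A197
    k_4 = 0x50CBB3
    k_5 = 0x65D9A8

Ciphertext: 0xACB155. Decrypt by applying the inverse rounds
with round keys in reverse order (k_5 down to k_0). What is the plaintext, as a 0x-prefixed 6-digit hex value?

s_0 = ciphertext = 0xACB155
s_1 = InvRound(s_0, k_5) = 0x2A6ACB
s_2 = InvRound(s_1, k_4) = 0x68A2A6
s_3 = InvRound(s_2, k_3) = 0x2E368A
s_4 = InvRound(s_3, k_2) = 0x8112E3
s_5 = InvRound(s_4, k_1) = 0x345811
s_6 = InvRound(s_5, k_0) = 0x6F3345

0x6F3345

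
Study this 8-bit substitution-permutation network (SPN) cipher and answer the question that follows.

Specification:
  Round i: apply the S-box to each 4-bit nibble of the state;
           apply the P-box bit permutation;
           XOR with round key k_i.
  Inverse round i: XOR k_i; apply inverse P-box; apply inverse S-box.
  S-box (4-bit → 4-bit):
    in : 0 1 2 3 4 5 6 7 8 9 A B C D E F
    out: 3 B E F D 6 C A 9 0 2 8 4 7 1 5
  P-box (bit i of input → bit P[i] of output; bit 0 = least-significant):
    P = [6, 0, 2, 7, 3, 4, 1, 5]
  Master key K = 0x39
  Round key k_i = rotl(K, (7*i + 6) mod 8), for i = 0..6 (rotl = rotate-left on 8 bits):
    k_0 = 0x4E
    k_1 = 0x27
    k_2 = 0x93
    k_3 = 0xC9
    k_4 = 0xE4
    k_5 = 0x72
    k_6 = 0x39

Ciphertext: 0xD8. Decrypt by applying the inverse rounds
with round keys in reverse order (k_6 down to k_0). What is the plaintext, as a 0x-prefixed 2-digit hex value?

s_0 = ciphertext = 0xD8
s_1 = InvRound(s_0, k_6) = 0xB1
s_2 = InvRound(s_1, k_5) = 0xC1
s_3 = InvRound(s_2, k_4) = 0xB5
s_4 = InvRound(s_3, k_3) = 0x1F
s_5 = InvRound(s_4, k_2) = 0xE6
s_6 = InvRound(s_5, k_1) = 0x91
s_7 = InvRound(s_6, k_0) = 0xD3

0xD3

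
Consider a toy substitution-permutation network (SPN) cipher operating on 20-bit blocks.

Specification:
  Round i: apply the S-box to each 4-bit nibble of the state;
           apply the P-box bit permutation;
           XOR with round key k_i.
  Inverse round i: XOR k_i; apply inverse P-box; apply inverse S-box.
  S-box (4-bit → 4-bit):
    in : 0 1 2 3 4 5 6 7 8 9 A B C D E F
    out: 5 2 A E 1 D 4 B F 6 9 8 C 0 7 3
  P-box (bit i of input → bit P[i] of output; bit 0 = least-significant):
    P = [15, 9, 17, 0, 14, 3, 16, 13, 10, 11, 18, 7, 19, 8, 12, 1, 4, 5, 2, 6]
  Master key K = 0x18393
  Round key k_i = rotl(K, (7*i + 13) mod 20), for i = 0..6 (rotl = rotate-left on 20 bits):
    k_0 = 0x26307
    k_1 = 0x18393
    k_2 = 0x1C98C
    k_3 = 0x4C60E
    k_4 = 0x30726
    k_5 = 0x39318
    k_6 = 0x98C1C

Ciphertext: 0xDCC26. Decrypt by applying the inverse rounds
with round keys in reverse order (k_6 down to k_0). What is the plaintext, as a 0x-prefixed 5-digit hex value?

0x11956

s_0 = ciphertext = 0xDCC26
s_1 = InvRound(s_0, k_6) = 0xFB6FD
s_2 = InvRound(s_1, k_5) = 0x3F5BB
s_3 = InvRound(s_2, k_4) = 0x06B77
s_4 = InvRound(s_3, k_3) = 0x71E2A
s_5 = InvRound(s_4, k_2) = 0x9354E
s_6 = InvRound(s_5, k_1) = 0x50A27
s_7 = InvRound(s_6, k_0) = 0x11956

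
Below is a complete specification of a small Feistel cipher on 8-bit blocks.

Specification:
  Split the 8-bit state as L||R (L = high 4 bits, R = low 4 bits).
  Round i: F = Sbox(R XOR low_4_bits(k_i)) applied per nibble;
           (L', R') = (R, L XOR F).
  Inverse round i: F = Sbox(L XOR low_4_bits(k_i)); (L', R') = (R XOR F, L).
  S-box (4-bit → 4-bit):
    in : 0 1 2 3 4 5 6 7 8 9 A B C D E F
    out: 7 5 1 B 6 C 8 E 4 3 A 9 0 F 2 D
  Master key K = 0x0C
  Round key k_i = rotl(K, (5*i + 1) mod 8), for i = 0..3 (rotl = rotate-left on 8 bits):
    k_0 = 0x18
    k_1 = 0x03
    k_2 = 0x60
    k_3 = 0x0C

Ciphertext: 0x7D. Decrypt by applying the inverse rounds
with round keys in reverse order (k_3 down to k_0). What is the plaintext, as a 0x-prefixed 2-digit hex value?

0xE5

s_0 = ciphertext = 0x7D
s_1 = InvRound(s_0, k_3) = 0x47
s_2 = InvRound(s_1, k_2) = 0x14
s_3 = InvRound(s_2, k_1) = 0x51
s_4 = InvRound(s_3, k_0) = 0xE5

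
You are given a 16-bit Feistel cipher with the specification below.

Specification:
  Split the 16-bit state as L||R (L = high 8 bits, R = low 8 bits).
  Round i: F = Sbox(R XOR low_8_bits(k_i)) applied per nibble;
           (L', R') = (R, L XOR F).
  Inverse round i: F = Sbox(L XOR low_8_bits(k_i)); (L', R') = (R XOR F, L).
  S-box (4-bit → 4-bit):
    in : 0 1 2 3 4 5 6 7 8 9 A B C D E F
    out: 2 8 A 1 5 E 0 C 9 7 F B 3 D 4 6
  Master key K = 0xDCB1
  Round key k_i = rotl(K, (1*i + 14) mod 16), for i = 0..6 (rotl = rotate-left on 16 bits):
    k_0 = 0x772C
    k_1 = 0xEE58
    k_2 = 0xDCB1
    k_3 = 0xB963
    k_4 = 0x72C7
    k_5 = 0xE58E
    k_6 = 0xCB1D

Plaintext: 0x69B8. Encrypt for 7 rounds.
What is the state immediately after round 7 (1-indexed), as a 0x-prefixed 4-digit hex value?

s_0 = plaintext = 0x69B8
s_1 = Round(s_0, k_0) = 0xB81C
s_2 = Round(s_1, k_1) = 0x1CED
s_3 = Round(s_2, k_2) = 0xEDFF
s_4 = Round(s_3, k_3) = 0xFF9E
s_5 = Round(s_4, k_4) = 0x9E18
s_6 = Round(s_5, k_5) = 0x18EE
s_7 = Round(s_6, k_6) = 0xEE79

0xEE79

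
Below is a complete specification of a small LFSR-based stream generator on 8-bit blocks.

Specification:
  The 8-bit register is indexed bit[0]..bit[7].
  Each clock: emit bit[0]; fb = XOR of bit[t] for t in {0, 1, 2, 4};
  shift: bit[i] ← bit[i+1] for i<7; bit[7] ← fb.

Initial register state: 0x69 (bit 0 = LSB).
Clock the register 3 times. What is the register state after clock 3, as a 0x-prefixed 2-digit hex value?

reg_0 = 0x69
clock 1: out=1, reg = 0xB4
clock 2: out=0, reg = 0x5A
clock 3: out=0, reg = 0x2D

0x2D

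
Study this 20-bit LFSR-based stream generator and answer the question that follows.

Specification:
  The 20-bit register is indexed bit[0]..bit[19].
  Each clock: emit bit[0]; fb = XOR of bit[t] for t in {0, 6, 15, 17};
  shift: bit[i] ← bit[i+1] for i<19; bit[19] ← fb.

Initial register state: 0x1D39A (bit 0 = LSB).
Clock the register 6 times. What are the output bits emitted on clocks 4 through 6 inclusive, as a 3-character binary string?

110

reg_0 = 0x1D39A
clock 1: out=0, reg = 0x8E9CD
clock 2: out=1, reg = 0xC74E6
clock 3: out=0, reg = 0xE3A73
clock 4: out=1, reg = 0xF1D39
clock 5: out=1, reg = 0x78E9C
clock 6: out=0, reg = 0x3C74E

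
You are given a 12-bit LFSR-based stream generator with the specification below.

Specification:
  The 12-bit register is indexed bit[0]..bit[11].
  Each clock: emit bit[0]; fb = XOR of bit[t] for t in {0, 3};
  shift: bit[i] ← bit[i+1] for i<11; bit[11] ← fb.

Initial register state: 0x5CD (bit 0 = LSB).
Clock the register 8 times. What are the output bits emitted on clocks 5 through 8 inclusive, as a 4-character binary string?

0011

reg_0 = 0x5CD
clock 1: out=1, reg = 0x2E6
clock 2: out=0, reg = 0x173
clock 3: out=1, reg = 0x8B9
clock 4: out=1, reg = 0x45C
clock 5: out=0, reg = 0xA2E
clock 6: out=0, reg = 0xD17
clock 7: out=1, reg = 0xE8B
clock 8: out=1, reg = 0x745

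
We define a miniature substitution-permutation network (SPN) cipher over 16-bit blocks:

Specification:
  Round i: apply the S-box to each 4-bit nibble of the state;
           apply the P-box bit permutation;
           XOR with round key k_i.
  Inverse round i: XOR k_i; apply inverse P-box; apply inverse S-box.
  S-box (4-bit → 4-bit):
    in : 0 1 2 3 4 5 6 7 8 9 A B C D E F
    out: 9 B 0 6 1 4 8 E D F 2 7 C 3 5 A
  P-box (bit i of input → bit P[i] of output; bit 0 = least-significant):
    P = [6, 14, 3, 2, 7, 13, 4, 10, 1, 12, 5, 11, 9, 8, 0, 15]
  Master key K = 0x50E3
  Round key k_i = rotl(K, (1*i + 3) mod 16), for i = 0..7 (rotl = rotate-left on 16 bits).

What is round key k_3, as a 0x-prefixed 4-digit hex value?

0x38D4

K = 0x50E3
k_0 = rotl(K, (1*0+3) mod 16) = rotl(K, 3) = 0x871A
k_1 = rotl(K, (1*1+3) mod 16) = rotl(K, 4) = 0x0E35
k_2 = rotl(K, (1*2+3) mod 16) = rotl(K, 5) = 0x1C6A
k_3 = rotl(K, (1*3+3) mod 16) = rotl(K, 6) = 0x38D4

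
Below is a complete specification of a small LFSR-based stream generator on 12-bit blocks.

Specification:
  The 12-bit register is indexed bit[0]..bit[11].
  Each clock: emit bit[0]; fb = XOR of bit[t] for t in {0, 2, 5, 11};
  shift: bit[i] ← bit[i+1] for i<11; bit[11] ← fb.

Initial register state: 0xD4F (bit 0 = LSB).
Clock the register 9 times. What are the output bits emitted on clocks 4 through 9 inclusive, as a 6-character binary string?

reg_0 = 0xD4F
clock 1: out=1, reg = 0xEA7
clock 2: out=1, reg = 0x753
clock 3: out=1, reg = 0xBA9
clock 4: out=1, reg = 0xDD4
clock 5: out=0, reg = 0x6EA
clock 6: out=0, reg = 0xB75
clock 7: out=1, reg = 0x5BA
clock 8: out=0, reg = 0xADD
clock 9: out=1, reg = 0xD6E

100101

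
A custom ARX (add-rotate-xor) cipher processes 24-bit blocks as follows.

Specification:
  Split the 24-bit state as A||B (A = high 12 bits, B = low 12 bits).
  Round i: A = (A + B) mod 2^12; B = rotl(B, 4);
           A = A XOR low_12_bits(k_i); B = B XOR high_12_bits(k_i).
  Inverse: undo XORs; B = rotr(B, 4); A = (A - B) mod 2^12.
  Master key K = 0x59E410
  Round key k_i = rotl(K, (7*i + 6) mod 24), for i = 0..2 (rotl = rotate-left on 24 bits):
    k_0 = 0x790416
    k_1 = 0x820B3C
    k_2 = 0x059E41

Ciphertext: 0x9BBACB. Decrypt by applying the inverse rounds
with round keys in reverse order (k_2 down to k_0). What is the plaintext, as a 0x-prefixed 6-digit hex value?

s_0 = ciphertext = 0x9BBACB
s_1 = InvRound(s_0, k_2) = 0x5512A9
s_2 = InvRound(s_1, k_1) = 0x4C59A8
s_3 = InvRound(s_2, k_0) = 0x7F08E3

0x7F08E3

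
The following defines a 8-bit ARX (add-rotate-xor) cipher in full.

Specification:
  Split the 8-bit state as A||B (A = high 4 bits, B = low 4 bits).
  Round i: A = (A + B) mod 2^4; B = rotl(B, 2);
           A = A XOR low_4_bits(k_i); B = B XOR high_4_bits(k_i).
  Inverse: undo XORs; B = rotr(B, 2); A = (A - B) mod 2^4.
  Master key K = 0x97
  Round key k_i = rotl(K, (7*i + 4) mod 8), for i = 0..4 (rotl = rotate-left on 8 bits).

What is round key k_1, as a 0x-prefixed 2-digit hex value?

0xBC

K = 0x97
k_0 = rotl(K, (7*0+4) mod 8) = rotl(K, 4) = 0x79
k_1 = rotl(K, (7*1+4) mod 8) = rotl(K, 3) = 0xBC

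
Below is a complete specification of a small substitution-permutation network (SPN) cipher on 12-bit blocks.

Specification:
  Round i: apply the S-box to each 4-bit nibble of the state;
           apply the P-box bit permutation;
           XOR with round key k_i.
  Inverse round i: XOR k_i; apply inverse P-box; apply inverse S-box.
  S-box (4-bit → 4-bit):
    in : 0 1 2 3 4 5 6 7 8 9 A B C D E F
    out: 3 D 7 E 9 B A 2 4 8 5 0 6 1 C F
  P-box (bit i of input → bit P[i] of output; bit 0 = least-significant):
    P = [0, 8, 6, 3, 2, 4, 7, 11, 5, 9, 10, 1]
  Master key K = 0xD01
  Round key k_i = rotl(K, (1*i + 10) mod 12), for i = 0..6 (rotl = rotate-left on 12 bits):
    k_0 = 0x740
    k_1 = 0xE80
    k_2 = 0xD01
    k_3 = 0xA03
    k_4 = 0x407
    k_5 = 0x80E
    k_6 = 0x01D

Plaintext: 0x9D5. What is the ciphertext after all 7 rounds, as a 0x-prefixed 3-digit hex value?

s_0 = plaintext = 0x9D5
s_1 = Round(s_0, k_0) = 0x64F
s_2 = Round(s_1, k_1) = 0x5CF
s_3 = Round(s_2, k_2) = 0xEFA
s_4 = Round(s_3, k_3) = 0x6D4
s_5 = Round(s_4, k_4) = 0x608
s_6 = Round(s_5, k_5) = 0xA58
s_7 = Round(s_6, k_6) = 0xC69

0xC69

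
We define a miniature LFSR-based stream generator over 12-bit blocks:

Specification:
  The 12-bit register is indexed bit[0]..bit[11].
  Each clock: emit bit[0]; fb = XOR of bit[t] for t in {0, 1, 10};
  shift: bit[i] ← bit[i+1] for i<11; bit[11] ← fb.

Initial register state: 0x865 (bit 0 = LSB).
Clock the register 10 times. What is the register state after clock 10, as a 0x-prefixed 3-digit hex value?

0x046

reg_0 = 0x865
clock 1: out=1, reg = 0xC32
clock 2: out=0, reg = 0x619
clock 3: out=1, reg = 0x30C
clock 4: out=0, reg = 0x186
clock 5: out=0, reg = 0x8C3
clock 6: out=1, reg = 0x461
clock 7: out=1, reg = 0x230
clock 8: out=0, reg = 0x118
clock 9: out=0, reg = 0x08C
clock 10: out=0, reg = 0x046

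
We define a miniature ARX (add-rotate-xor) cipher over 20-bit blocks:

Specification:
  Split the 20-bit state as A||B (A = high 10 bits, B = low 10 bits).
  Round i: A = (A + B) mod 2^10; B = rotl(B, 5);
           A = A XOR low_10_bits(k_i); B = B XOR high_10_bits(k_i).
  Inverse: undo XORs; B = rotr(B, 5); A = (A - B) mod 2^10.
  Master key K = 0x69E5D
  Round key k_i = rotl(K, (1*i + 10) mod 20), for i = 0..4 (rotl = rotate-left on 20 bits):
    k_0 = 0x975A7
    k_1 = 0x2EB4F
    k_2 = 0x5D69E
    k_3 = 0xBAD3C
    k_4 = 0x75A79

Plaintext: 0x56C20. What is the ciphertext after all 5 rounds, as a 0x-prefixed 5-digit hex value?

s_0 = plaintext = 0x56C20
s_1 = Round(s_0, k_0) = 0x3725C
s_2 = Round(s_1, k_1) = 0x1DF28
s_3 = Round(s_2, k_2) = 0x4046C
s_4 = Round(s_3, k_3) = 0x14768
s_5 = Round(s_4, k_4) = 0x700CD

0x700CD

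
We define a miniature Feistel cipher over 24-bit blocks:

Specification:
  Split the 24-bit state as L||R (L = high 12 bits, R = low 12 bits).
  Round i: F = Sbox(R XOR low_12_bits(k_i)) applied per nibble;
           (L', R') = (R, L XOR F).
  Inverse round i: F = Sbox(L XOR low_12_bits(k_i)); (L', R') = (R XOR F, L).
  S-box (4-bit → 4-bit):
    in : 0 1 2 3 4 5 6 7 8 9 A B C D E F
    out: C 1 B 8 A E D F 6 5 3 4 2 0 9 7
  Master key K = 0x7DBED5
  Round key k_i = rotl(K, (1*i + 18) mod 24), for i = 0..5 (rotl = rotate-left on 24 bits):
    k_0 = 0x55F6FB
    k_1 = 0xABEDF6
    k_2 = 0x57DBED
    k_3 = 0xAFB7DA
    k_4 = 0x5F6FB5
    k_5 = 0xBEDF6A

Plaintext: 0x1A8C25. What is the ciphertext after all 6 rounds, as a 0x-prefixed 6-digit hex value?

s_0 = plaintext = 0x1A8C25
s_1 = Round(s_0, k_0) = 0xC252A1
s_2 = Round(s_1, k_1) = 0x2A1BCA
s_3 = Round(s_2, k_2) = 0xBCAE1E
s_4 = Round(s_3, k_3) = 0xE1EEE0
s_5 = Round(s_4, k_4) = 0xEE0FF0
s_6 = Round(s_5, k_5) = 0xFF02B3

0xFF02B3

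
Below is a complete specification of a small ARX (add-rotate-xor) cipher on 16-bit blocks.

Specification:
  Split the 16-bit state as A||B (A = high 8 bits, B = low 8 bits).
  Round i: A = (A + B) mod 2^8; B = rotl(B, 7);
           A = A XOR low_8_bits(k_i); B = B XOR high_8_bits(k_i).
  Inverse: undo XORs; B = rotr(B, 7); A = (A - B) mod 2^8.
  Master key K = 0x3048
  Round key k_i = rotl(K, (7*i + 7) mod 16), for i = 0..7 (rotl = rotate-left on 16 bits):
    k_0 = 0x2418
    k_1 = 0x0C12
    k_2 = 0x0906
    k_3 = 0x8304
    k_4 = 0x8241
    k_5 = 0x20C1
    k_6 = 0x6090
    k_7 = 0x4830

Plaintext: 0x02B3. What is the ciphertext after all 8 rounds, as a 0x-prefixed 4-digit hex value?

0xE69B

s_0 = plaintext = 0x02B3
s_1 = Round(s_0, k_0) = 0xADFD
s_2 = Round(s_1, k_1) = 0xB8F2
s_3 = Round(s_2, k_2) = 0xAC70
s_4 = Round(s_3, k_3) = 0x18BB
s_5 = Round(s_4, k_4) = 0x925F
s_6 = Round(s_5, k_5) = 0x308F
s_7 = Round(s_6, k_6) = 0x2FA7
s_8 = Round(s_7, k_7) = 0xE69B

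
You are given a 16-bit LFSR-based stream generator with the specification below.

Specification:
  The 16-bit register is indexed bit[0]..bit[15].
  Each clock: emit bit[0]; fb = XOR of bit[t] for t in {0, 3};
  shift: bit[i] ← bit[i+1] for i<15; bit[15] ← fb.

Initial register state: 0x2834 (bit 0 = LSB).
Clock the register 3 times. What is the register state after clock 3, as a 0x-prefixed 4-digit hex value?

reg_0 = 0x2834
clock 1: out=0, reg = 0x141A
clock 2: out=0, reg = 0x8A0D
clock 3: out=1, reg = 0x4506

0x4506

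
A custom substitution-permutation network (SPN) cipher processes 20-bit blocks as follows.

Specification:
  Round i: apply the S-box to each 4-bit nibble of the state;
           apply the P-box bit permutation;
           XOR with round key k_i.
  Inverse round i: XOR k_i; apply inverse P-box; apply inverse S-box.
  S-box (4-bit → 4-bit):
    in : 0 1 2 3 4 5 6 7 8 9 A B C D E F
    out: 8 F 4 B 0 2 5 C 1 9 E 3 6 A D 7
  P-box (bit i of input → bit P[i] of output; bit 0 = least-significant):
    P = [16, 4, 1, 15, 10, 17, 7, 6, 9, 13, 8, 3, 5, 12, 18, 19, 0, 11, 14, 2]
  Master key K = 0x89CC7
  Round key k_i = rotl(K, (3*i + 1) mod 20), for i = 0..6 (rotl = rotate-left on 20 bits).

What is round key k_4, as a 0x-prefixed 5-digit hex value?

K = 0x89CC7
k_0 = rotl(K, (3*0+1) mod 20) = rotl(K, 1) = 0x1398F
k_1 = rotl(K, (3*1+1) mod 20) = rotl(K, 4) = 0x9CC78
k_2 = rotl(K, (3*2+1) mod 20) = rotl(K, 7) = 0xE63C4
k_3 = rotl(K, (3*3+1) mod 20) = rotl(K, 10) = 0x31E27
k_4 = rotl(K, (3*4+1) mod 20) = rotl(K, 13) = 0x8F139

0x8F139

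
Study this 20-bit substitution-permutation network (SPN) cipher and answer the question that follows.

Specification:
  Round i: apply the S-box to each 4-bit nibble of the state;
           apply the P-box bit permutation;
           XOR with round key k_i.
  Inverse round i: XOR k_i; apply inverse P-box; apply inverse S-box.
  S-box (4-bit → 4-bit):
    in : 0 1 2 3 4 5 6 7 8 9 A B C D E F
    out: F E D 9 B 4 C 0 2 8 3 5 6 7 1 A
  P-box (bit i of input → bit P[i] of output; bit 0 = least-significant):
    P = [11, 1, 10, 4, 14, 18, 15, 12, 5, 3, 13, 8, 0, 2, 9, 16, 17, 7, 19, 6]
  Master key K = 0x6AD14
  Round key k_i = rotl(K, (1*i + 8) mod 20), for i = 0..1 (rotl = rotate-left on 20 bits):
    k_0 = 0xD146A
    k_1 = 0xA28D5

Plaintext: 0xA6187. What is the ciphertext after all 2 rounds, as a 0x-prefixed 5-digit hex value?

0x96444

s_0 = plaintext = 0xA6187
s_1 = Round(s_0, k_0) = 0xA37E2
s_2 = Round(s_1, k_1) = 0x96444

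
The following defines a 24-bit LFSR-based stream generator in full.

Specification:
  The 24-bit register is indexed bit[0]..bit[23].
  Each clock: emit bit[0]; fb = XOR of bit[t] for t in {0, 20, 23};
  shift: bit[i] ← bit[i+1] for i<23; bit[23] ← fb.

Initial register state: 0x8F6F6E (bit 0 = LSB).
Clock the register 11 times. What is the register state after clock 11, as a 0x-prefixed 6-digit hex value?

0xEDB1ED

reg_0 = 0x8F6F6E
clock 1: out=0, reg = 0xC7B7B7
clock 2: out=1, reg = 0x63DBDB
clock 3: out=1, reg = 0xB1EDED
clock 4: out=1, reg = 0xD8F6F6
clock 5: out=0, reg = 0x6C7B7B
clock 6: out=1, reg = 0xB63DBD
clock 7: out=1, reg = 0xDB1EDE
clock 8: out=0, reg = 0x6D8F6F
clock 9: out=1, reg = 0xB6C7B7
clock 10: out=1, reg = 0xDB63DB
clock 11: out=1, reg = 0xEDB1ED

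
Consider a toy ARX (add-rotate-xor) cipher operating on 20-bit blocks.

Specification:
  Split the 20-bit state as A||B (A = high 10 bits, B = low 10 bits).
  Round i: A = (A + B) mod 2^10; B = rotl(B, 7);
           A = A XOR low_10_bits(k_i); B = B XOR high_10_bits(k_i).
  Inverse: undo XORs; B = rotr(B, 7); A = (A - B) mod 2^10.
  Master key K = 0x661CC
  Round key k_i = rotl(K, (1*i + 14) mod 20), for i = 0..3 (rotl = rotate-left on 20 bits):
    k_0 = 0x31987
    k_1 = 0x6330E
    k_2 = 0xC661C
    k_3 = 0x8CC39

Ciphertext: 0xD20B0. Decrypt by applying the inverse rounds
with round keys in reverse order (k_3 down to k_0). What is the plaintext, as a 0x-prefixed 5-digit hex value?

s_0 = ciphertext = 0xD20B0
s_1 = InvRound(s_0, k_3) = 0xD501D
s_2 = InvRound(s_1, k_2) = 0x48826
s_3 = InvRound(s_2, k_1) = 0x36553
s_4 = InvRound(s_3, k_0) = 0x2CCAB

0x2CCAB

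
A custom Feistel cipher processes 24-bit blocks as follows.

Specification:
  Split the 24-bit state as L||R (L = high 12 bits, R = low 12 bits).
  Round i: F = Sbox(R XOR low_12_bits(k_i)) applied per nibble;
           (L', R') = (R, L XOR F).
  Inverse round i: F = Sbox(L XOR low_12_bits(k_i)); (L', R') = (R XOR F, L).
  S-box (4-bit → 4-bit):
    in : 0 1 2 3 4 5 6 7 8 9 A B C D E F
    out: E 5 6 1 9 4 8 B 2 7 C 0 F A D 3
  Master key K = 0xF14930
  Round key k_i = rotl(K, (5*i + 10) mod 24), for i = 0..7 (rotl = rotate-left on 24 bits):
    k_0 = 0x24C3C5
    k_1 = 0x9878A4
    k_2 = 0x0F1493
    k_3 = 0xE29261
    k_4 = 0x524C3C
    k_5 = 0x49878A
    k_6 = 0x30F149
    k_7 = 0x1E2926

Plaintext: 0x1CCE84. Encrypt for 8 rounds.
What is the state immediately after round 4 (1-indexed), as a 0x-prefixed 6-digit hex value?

0xB338F8

s_0 = plaintext = 0x1CCE84
s_1 = Round(s_0, k_0) = 0xE84B59
s_2 = Round(s_1, k_1) = 0xB59FBE
s_3 = Round(s_2, k_2) = 0xFBEB33
s_4 = Round(s_3, k_3) = 0xB338F8
s_5 = Round(s_4, k_4) = 0x8F82CA
s_6 = Round(s_5, k_5) = 0x2CAC66
s_7 = Round(s_6, k_6) = 0xC668A9
s_8 = Round(s_7, k_7) = 0x8A9945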